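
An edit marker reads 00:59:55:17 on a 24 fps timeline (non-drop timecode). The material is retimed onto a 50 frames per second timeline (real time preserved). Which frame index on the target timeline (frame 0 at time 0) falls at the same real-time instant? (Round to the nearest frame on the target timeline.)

frame 179785

Source frame index: (0×3600 + 59×60 + 55) × 24 + 17 = 86297.
Real time: 86297 / (24) = 86297/24 s.
Target frame: (86297/24) × (50) = 2157425/12 ≈ 179785.417 → 179785.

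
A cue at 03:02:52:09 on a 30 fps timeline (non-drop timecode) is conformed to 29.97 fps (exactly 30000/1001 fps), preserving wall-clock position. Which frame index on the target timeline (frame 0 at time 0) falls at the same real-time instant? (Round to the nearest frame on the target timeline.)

Source frame index: (3×3600 + 2×60 + 52) × 30 + 9 = 329169.
Real time: 329169 / (30) = 109723/10 s.
Target frame: (109723/10) × (30000/1001) = 329169000/1001 ≈ 328840.160 → 328840.

frame 328840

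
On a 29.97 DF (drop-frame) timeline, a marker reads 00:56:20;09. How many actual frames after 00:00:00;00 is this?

101307

As if non-drop at 30 labels/s: (0 × 3600 + 56 × 60 + 20) × 30 + 9 = 101409.
Minute boundaries passed: 56; those not divisible by 10: 56 − 5 = 51; dropped labels = 2 × 51 = 102.
Actual frame index = 101409 − 102 = 101307.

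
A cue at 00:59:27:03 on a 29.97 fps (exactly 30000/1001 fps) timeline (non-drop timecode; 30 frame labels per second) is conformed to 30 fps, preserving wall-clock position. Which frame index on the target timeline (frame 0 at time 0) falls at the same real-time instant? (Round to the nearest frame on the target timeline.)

frame 107120

Source frame index: (0×3600 + 59×60 + 27) × 30 + 3 = 107013.
Real time: 107013 / (30000/1001) = 35706671/10000 s.
Target frame: (35706671/10000) × (30) = 107120013/1000 ≈ 107120.013 → 107120.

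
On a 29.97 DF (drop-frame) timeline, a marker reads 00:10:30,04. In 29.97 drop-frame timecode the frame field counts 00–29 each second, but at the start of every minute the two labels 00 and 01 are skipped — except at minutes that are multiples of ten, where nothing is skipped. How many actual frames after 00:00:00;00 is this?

18886

As if non-drop at 30 labels/s: (0 × 3600 + 10 × 60 + 30) × 30 + 4 = 18904.
Minute boundaries passed: 10; those not divisible by 10: 10 − 1 = 9; dropped labels = 2 × 9 = 18.
Actual frame index = 18904 − 18 = 18886.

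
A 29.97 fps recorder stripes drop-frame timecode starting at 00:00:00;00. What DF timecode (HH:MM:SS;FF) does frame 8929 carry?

Each 10-minute DF block holds 10 × 60 × 30 − 9 × 2 = 17982 frames. 8929 ÷ 17982 → 0 full blocks, remainder 8929.
Within the partial block the first minute is 1800 frames and each further minute 1798, so 4 further minute boundaries passed. Total skipped labels = 18 × 0 + 2 × 4 = 8.
Non-drop label index = 8929 + 8 = 8937; at 30 labels/s that is 00:04:57:27, i.e. DF 00:04:57;27.

00:04:57;27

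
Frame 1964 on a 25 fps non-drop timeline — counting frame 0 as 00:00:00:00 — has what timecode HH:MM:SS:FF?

1964 ÷ 25 = 78 full seconds, remainder 14 frames.
78 s = 0 h 1 min 18 s.
Timecode: 00:01:18:14.

00:01:18:14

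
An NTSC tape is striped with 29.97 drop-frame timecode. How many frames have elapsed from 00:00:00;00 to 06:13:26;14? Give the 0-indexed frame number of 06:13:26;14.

671522

Complete 10-minute blocks: 37, each 17982 frames → 665334.
Remaining 3 whole minutes in the current block: 1800 + 2 × 1798 = 5396 frames.
Within the current minute: 26 × 30 + 14 − 2 = 792 (labels ;00/;01 skipped at this minute). Total = 665334 + 5396 + 792 = 671522.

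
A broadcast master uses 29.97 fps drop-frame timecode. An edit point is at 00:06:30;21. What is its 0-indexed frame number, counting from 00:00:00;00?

11709

Complete 10-minute blocks: 0, each 17982 frames → 0.
Remaining 6 whole minutes in the current block: 1800 + 5 × 1798 = 10790 frames.
Within the current minute: 30 × 30 + 21 − 2 = 919 (labels ;00/;01 skipped at this minute). Total = 0 + 10790 + 919 = 11709.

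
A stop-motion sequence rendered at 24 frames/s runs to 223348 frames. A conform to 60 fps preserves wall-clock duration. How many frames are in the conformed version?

558370 frames

Target frames = source frames × (target rate / source rate) = 223348 × (60)/(24) = 223348 × 5/2 = 558370.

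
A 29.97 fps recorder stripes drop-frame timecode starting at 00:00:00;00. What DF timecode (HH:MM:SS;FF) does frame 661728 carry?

06:07:59;20

Ten DF minutes hold 17982 frames, so frame 661728 lies in block 36 (frames 647352–665333) with 14376 frames into that block.
The block's first minute is 1800 frames and the rest 1798 each; 14376 frames reaches minute 7, so 36 × 18 + 7 × 2 = 662 labels have been skipped so far.
Adding those back, label number 661728 + 662 = 662390 at 30 labels/s is 22079 s + 20 f = 6 h 7 min 59 s frame 20, i.e. 06:07:59;20.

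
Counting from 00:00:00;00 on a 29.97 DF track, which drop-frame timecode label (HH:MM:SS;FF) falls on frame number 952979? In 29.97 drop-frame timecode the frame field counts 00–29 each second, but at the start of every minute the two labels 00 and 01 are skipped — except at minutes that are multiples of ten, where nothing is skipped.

Ten DF minutes hold 17982 frames, so frame 952979 lies in block 52 (frames 935064–953045) with 17915 frames into that block.
The block's first minute is 1800 frames and the rest 1798 each; 17915 frames reaches minute 9, so 52 × 18 + 9 × 2 = 954 labels have been skipped so far.
Adding those back, label number 952979 + 954 = 953933 at 30 labels/s is 31797 s + 23 f = 8 h 49 min 57 s frame 23, i.e. 08:49:57;23.

08:49:57;23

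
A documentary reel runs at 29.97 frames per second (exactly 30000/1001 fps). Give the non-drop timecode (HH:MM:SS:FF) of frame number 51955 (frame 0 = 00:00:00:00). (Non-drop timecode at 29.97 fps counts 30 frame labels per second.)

51955 ÷ 30 = 1731 full seconds, remainder 25 frames.
1731 s = 0 h 28 min 51 s.
Timecode: 00:28:51:25.

00:28:51:25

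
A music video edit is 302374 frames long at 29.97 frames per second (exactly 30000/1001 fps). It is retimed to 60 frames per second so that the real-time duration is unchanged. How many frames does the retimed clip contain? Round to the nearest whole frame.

Frames at target rate = 302374 × (60) / (30000/1001) = 151338187/250 ≈ 605352.748.
Nearest whole frame: 605353.

605353 frames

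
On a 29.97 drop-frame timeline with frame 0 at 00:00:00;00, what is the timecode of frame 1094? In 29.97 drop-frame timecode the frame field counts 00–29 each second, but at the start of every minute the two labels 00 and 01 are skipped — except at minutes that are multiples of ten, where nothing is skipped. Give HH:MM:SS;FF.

Ten DF minutes hold 17982 frames, so frame 1094 lies in block 0 (frames 0–17981) with 1094 frames into that block.
The block's first minute is 1800 frames and the rest 1798 each; 1094 frames reaches minute 0, so 0 × 18 + 0 × 2 = 0 labels have been skipped so far.
Adding those back, label number 1094 + 0 = 1094 at 30 labels/s is 36 s + 14 f = 0 h 0 min 36 s frame 14, i.e. 00:00:36;14.

00:00:36;14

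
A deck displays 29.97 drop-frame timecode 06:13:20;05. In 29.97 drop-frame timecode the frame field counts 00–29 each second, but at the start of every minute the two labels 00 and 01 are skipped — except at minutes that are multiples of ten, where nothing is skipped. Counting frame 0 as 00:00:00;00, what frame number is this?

671333

As if non-drop at 30 labels/s: (6 × 3600 + 13 × 60 + 20) × 30 + 5 = 672005.
Minute boundaries passed: 373; those not divisible by 10: 373 − 37 = 336; dropped labels = 2 × 336 = 672.
Actual frame index = 672005 − 672 = 671333.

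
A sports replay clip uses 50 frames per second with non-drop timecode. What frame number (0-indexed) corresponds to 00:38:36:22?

frame 115822

Total seconds to the label: (0 × 3600 + 38 × 60 + 36) = 2316.
Frame index = 2316 × 50 + 22 = 115822.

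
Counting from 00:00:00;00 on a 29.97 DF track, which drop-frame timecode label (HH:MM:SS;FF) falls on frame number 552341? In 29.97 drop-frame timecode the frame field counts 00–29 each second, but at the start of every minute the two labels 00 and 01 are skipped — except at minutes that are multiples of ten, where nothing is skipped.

05:07:09;25

Ten DF minutes hold 17982 frames, so frame 552341 lies in block 30 (frames 539460–557441) with 12881 frames into that block.
The block's first minute is 1800 frames and the rest 1798 each; 12881 frames reaches minute 7, so 30 × 18 + 7 × 2 = 554 labels have been skipped so far.
Adding those back, label number 552341 + 554 = 552895 at 30 labels/s is 18429 s + 25 f = 5 h 7 min 9 s frame 25, i.e. 05:07:09;25.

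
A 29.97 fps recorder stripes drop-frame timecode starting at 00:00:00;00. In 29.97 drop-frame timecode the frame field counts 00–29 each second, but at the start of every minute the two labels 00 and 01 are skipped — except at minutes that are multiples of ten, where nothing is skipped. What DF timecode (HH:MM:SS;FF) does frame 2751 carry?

Each 10-minute DF block holds 10 × 60 × 30 − 9 × 2 = 17982 frames. 2751 ÷ 17982 → 0 full blocks, remainder 2751.
Within the partial block the first minute is 1800 frames and each further minute 1798, so 1 further minute boundary passed. Total skipped labels = 18 × 0 + 2 × 1 = 2.
Non-drop label index = 2751 + 2 = 2753; at 30 labels/s that is 00:01:31:23, i.e. DF 00:01:31;23.

00:01:31;23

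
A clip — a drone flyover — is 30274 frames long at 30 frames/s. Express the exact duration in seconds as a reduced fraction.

Running time = 30274 ÷ (30) = 30274 × 1/30 = 15137/15 s.

15137/15 seconds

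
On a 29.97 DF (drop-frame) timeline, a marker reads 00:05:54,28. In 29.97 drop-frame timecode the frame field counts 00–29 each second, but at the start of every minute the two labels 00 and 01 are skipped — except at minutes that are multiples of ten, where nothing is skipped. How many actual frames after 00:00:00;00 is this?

10638

Complete 10-minute blocks: 0, each 17982 frames → 0.
Remaining 5 whole minutes in the current block: 1800 + 4 × 1798 = 8992 frames.
Within the current minute: 54 × 30 + 28 − 2 = 1646 (labels ;00/;01 skipped at this minute). Total = 0 + 8992 + 1646 = 10638.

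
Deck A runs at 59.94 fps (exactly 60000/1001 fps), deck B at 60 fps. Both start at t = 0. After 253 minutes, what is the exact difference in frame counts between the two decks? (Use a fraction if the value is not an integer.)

82800/91 frames

253 min = 15180 s.
A emits 60000/1001 × 15180 = 82800000/91 frames; B emits 60 × 15180 = 910800.
Difference = 82800/91 frames (≈ 909.8901); B is ahead of A.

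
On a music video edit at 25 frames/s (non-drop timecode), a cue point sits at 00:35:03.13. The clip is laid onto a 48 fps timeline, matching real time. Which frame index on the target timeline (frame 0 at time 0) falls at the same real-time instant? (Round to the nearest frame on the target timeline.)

Source frame index: (0×3600 + 35×60 + 3) × 25 + 13 = 52588.
Real time: 52588 / (25) = 52588/25 s.
Target frame: (52588/25) × (48) = 2524224/25 ≈ 100968.960 → 100969.

frame 100969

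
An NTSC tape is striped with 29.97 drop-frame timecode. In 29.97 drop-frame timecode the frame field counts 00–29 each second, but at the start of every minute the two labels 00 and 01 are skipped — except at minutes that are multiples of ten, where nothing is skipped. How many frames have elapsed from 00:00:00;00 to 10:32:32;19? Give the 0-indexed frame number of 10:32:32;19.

As if non-drop at 30 labels/s: (10 × 3600 + 32 × 60 + 32) × 30 + 19 = 1138579.
Minute boundaries passed: 632; those not divisible by 10: 632 − 63 = 569; dropped labels = 2 × 569 = 1138.
Actual frame index = 1138579 − 1138 = 1137441.

1137441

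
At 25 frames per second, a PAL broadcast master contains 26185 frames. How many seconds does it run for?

1047.4 seconds

Running time = 26185 / (25) = 1047.4 s.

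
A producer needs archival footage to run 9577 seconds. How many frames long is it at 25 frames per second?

Frames = 9577 × 25 = 239425.

239425 frames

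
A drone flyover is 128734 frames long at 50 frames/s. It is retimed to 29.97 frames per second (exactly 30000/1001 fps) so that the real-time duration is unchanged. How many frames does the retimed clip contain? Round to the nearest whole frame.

77163 frames

Frames at target rate = 128734 × (30000/1001) / (50) = 77240400/1001 ≈ 77163.237.
Nearest whole frame: 77163.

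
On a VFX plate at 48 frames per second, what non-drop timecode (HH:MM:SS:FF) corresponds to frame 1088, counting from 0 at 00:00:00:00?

00:00:22:32

1088 ÷ 48 = 22 full seconds, remainder 32 frames.
22 s = 0 h 0 min 22 s.
Timecode: 00:00:22:32.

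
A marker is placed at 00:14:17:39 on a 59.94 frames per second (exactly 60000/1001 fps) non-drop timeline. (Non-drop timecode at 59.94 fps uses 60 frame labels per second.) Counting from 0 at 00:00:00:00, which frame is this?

frame 51459

Total seconds to the label: (0 × 3600 + 14 × 60 + 17) = 857.
Frame index = 857 × 60 + 39 = 51459.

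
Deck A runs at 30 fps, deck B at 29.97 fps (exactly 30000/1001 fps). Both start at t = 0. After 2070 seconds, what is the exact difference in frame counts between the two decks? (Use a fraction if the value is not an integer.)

62100/1001 frames

A emits 30 × 2070 = 62100 frames; B emits 30000/1001 × 2070 = 62100000/1001.
Difference = 62100/1001 frames (≈ 62.0380); B is behind A.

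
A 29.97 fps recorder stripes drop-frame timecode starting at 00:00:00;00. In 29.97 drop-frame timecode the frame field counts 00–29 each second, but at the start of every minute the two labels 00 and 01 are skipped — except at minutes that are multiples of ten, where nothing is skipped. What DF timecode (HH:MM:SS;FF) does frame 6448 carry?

00:03:35;04

Ten DF minutes hold 17982 frames, so frame 6448 lies in block 0 (frames 0–17981) with 6448 frames into that block.
The block's first minute is 1800 frames and the rest 1798 each; 6448 frames reaches minute 3, so 0 × 18 + 3 × 2 = 6 labels have been skipped so far.
Adding those back, label number 6448 + 6 = 6454 at 30 labels/s is 215 s + 4 f = 0 h 3 min 35 s frame 4, i.e. 00:03:35;04.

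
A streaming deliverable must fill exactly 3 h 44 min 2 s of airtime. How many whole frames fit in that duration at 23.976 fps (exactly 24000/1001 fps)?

3 h 44 min 2 s = 13442 s.
Frames = 13442 × 24000/1001 = 2256000/7 ≈ 322285.7143.
Complete frames: 322285.

322285 frames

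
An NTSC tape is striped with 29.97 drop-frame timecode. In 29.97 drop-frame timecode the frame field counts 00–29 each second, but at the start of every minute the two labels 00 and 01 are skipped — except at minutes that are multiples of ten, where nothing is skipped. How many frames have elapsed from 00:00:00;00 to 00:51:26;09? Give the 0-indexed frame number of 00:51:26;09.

As if non-drop at 30 labels/s: (0 × 3600 + 51 × 60 + 26) × 30 + 9 = 92589.
Minute boundaries passed: 51; those not divisible by 10: 51 − 5 = 46; dropped labels = 2 × 46 = 92.
Actual frame index = 92589 − 92 = 92497.

92497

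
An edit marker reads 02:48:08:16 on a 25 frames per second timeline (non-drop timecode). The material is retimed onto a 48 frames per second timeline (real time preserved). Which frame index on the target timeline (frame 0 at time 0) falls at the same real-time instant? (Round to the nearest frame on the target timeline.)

frame 484255

Source frame index: (2×3600 + 48×60 + 8) × 25 + 16 = 252216.
Real time: 252216 / (25) = 252216/25 s.
Target frame: (252216/25) × (48) = 12106368/25 ≈ 484254.720 → 484255.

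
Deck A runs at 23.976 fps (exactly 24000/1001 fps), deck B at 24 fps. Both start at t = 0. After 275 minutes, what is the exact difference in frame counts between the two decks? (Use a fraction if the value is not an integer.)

36000/91 frames

275 min = 16500 s.
A emits 24000/1001 × 16500 = 36000000/91 frames; B emits 24 × 16500 = 396000.
Difference = 36000/91 frames (≈ 395.6044); B is ahead of A.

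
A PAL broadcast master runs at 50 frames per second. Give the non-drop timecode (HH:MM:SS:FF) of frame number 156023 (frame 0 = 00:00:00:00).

156023 ÷ 50 = 3120 full seconds, remainder 23 frames.
3120 s = 0 h 52 min 0 s.
Timecode: 00:52:00:23.

00:52:00:23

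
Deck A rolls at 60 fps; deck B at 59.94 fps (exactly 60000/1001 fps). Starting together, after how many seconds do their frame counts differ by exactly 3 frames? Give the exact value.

50.05 seconds

The gap grows by |60000/1001 − 60| = 60/1001 frames per second.
Time for a 3-frame gap: 3 ÷ (60/1001) = 50.05 s.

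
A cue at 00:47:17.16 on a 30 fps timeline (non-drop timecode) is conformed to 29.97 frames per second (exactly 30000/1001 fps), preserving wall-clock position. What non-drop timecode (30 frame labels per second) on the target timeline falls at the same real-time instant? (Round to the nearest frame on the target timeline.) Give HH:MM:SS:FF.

Source frame index: (0×3600 + 47×60 + 17) × 30 + 16 = 85126.
Real time: 85126 / (30) = 42563/15 s.
Target frame: (42563/15) × (30000/1001) = 85126000/1001 ≈ 85040.959 → 85041.
At 30 labels/s: frame 85041 → 00:47:14:21.

00:47:14:21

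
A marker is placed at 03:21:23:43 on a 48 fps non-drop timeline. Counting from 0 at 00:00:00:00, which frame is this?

Total seconds to the label: (3 × 3600 + 21 × 60 + 23) = 12083.
Frame index = 12083 × 48 + 43 = 580027.

580027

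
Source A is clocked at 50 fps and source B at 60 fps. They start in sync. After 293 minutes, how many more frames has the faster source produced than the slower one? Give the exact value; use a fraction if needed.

293 min = 17580 s.
A emits 50 × 17580 = 879000 frames; B emits 60 × 17580 = 1054800.
Difference = 175800 frames; B is ahead of A.

175800 frames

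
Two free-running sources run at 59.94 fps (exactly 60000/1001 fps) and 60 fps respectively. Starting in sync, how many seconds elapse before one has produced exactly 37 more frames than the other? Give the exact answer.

The gap grows by |60 − 60000/1001| = 60/1001 frames per second.
Time for a 37-frame gap: 37 ÷ (60/1001) = 37037/60 s.

37037/60 seconds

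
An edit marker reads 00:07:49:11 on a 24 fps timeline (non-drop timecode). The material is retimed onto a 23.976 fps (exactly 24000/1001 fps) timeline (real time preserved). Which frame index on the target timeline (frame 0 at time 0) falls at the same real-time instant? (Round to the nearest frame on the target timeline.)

Source frame index: (0×3600 + 7×60 + 49) × 24 + 11 = 11267.
Real time: 11267 / (24) = 11267/24 s.
Target frame: (11267/24) × (24000/1001) = 11267000/1001 ≈ 11255.744 → 11256.

frame 11256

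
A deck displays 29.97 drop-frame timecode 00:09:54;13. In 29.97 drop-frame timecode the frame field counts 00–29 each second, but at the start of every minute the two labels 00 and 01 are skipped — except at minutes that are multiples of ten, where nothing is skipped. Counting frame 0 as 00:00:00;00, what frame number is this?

17815

As if non-drop at 30 labels/s: (0 × 3600 + 9 × 60 + 54) × 30 + 13 = 17833.
Minute boundaries passed: 9; those not divisible by 10: 9 − 0 = 9; dropped labels = 2 × 9 = 18.
Actual frame index = 17833 − 18 = 17815.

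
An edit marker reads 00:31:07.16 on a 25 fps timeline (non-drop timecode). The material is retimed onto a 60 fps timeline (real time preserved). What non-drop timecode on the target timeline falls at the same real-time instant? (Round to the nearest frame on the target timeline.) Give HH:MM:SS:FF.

Source frame index: (0×3600 + 31×60 + 7) × 25 + 16 = 46691.
Real time: 46691 / (25) = 46691/25 s.
Target frame: (46691/25) × (60) = 560292/5 ≈ 112058.400 → 112058.
At 60 labels/s: frame 112058 → 00:31:07:38.

00:31:07:38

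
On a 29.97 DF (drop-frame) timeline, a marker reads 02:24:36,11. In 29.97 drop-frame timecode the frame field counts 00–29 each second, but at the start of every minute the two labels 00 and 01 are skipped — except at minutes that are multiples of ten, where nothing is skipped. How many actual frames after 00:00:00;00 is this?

Complete 10-minute blocks: 14, each 17982 frames → 251748.
Remaining 4 whole minutes in the current block: 1800 + 3 × 1798 = 7194 frames.
Within the current minute: 36 × 30 + 11 − 2 = 1089 (labels ;00/;01 skipped at this minute). Total = 251748 + 7194 + 1089 = 260031.

260031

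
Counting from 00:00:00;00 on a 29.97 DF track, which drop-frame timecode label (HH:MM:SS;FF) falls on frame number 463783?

04:17:54;27

Each 10-minute DF block holds 10 × 60 × 30 − 9 × 2 = 17982 frames. 463783 ÷ 17982 → 25 full blocks, remainder 14233.
Within the partial block the first minute is 1800 frames and each further minute 1798, so 7 further minute boundaries passed. Total skipped labels = 18 × 25 + 2 × 7 = 464.
Non-drop label index = 463783 + 464 = 464247; at 30 labels/s that is 04:17:54:27, i.e. DF 04:17:54;27.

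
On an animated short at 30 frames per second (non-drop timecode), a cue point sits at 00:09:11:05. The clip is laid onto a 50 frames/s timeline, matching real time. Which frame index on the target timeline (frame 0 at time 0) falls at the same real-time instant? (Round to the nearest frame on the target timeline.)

Source frame index: (0×3600 + 9×60 + 11) × 30 + 5 = 16535.
Real time: 16535 / (30) = 3307/6 s.
Target frame: (3307/6) × (50) = 82675/3 ≈ 27558.333 → 27558.

frame 27558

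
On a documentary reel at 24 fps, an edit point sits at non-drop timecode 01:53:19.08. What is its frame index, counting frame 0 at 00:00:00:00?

Total seconds to the label: (1 × 3600 + 53 × 60 + 19) = 6799.
Frame index = 6799 × 24 + 8 = 163184.

163184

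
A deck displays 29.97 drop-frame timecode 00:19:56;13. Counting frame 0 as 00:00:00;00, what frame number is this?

35857

As if non-drop at 30 labels/s: (0 × 3600 + 19 × 60 + 56) × 30 + 13 = 35893.
Minute boundaries passed: 19; those not divisible by 10: 19 − 1 = 18; dropped labels = 2 × 18 = 36.
Actual frame index = 35893 − 36 = 35857.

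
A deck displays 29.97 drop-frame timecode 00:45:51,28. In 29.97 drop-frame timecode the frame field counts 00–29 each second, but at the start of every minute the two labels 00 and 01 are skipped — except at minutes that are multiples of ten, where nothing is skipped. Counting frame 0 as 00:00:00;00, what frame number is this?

Complete 10-minute blocks: 4, each 17982 frames → 71928.
Remaining 5 whole minutes in the current block: 1800 + 4 × 1798 = 8992 frames.
Within the current minute: 51 × 30 + 28 − 2 = 1556 (labels ;00/;01 skipped at this minute). Total = 71928 + 8992 + 1556 = 82476.

82476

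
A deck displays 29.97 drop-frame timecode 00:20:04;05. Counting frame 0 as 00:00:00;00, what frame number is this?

36089

Complete 10-minute blocks: 2, each 17982 frames → 35964.
Remaining 0 whole minutes in the current block: 0 frames.
Within the current minute: 4 × 30 + 5 = 125. Total = 35964 + 0 + 125 = 36089.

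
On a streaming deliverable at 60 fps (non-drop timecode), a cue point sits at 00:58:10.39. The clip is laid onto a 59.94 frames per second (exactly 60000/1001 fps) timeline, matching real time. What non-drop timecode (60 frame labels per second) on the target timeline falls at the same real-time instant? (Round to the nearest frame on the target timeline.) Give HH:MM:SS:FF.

00:58:07:10

Source frame index: (0×3600 + 58×60 + 10) × 60 + 39 = 209439.
Real time: 209439 / (60) = 69813/20 s.
Target frame: (69813/20) × (60000/1001) = 209439000/1001 ≈ 209229.770 → 209230.
At 60 labels/s: frame 209230 → 00:58:07:10.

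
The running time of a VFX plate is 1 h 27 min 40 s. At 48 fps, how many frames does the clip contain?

252480 frames

1 h 27 min 40 s = 5260 s.
Frames = 5260 × 48 = 252480.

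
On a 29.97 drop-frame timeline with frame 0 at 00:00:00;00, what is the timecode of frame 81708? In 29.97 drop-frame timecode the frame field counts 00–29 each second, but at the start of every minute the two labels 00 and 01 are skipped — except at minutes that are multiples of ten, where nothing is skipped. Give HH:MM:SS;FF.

Each 10-minute DF block holds 10 × 60 × 30 − 9 × 2 = 17982 frames. 81708 ÷ 17982 → 4 full blocks, remainder 9780.
Within the partial block the first minute is 1800 frames and each further minute 1798, so 5 further minute boundaries passed. Total skipped labels = 18 × 4 + 2 × 5 = 82.
Non-drop label index = 81708 + 82 = 81790; at 30 labels/s that is 00:45:26:10, i.e. DF 00:45:26;10.

00:45:26;10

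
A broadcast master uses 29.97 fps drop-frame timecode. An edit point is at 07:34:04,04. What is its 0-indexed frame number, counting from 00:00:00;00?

Complete 10-minute blocks: 45, each 17982 frames → 809190.
Remaining 4 whole minutes in the current block: 1800 + 3 × 1798 = 7194 frames.
Within the current minute: 4 × 30 + 4 − 2 = 122 (labels ;00/;01 skipped at this minute). Total = 809190 + 7194 + 122 = 816506.

816506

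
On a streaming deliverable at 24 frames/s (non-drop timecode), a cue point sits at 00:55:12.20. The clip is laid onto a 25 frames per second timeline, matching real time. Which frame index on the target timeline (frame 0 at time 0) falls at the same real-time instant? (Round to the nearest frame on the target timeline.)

Source frame index: (0×3600 + 55×60 + 12) × 24 + 20 = 79508.
Real time: 79508 / (24) = 19877/6 s.
Target frame: (19877/6) × (25) = 496925/6 ≈ 82820.833 → 82821.

frame 82821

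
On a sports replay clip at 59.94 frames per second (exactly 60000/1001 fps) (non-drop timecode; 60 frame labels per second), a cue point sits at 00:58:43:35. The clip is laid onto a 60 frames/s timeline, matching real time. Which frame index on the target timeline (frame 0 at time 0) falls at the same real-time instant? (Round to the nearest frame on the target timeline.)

frame 211626

Source frame index: (0×3600 + 58×60 + 43) × 60 + 35 = 211415.
Real time: 211415 / (60000/1001) = 42325283/12000 s.
Target frame: (42325283/12000) × (60) = 42325283/200 ≈ 211626.415 → 211626.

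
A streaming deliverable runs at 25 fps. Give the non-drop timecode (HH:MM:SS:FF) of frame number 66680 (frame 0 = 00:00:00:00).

00:44:27:05

66680 ÷ 25 = 2667 full seconds, remainder 5 frames.
2667 s = 0 h 44 min 27 s.
Timecode: 00:44:27:05.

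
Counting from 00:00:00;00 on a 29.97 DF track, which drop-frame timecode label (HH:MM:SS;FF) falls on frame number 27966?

Each 10-minute DF block holds 10 × 60 × 30 − 9 × 2 = 17982 frames. 27966 ÷ 17982 → 1 full block, remainder 9984.
Within the partial block the first minute is 1800 frames and each further minute 1798, so 5 further minute boundaries passed. Total skipped labels = 18 × 1 + 2 × 5 = 28.
Non-drop label index = 27966 + 28 = 27994; at 30 labels/s that is 00:15:33:04, i.e. DF 00:15:33;04.

00:15:33;04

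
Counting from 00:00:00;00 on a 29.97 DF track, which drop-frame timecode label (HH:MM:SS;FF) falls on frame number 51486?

Each 10-minute DF block holds 10 × 60 × 30 − 9 × 2 = 17982 frames. 51486 ÷ 17982 → 2 full blocks, remainder 15522.
Within the partial block the first minute is 1800 frames and each further minute 1798, so 8 further minute boundaries passed. Total skipped labels = 18 × 2 + 2 × 8 = 52.
Non-drop label index = 51486 + 52 = 51538; at 30 labels/s that is 00:28:37:28, i.e. DF 00:28:37;28.

00:28:37;28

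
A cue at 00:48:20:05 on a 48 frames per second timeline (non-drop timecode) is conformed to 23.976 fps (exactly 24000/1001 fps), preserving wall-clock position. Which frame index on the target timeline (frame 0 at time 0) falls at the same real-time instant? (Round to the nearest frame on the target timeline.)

Source frame index: (0×3600 + 48×60 + 20) × 48 + 5 = 139205.
Real time: 139205 / (48) = 139205/48 s.
Target frame: (139205/48) × (24000/1001) = 6327500/91 ≈ 69532.967 → 69533.

frame 69533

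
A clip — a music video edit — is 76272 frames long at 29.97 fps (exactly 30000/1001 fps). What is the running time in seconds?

2544.9424 seconds

Running time = 76272 / (30000/1001) = 2544.9424 s.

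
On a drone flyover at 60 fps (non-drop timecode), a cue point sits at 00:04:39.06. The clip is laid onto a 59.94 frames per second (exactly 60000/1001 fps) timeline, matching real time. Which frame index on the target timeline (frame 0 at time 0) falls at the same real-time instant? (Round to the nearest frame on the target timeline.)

Source frame index: (0×3600 + 4×60 + 39) × 60 + 6 = 16746.
Real time: 16746 / (60) = 2791/10 s.
Target frame: (2791/10) × (60000/1001) = 16746000/1001 ≈ 16729.271 → 16729.

frame 16729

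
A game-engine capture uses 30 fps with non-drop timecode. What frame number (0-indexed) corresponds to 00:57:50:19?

Total seconds to the label: (0 × 3600 + 57 × 60 + 50) = 3470.
Frame index = 3470 × 30 + 19 = 104119.

frame 104119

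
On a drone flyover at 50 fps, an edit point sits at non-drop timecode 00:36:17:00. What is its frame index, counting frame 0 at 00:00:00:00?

frame 108850

Total seconds to the label: (0 × 3600 + 36 × 60 + 17) = 2177.
Frame index = 2177 × 50 + 0 = 108850.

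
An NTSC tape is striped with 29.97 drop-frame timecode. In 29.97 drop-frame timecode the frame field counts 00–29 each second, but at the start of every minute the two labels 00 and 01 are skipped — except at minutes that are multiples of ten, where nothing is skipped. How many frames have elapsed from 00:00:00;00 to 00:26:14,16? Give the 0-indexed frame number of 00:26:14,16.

Complete 10-minute blocks: 2, each 17982 frames → 35964.
Remaining 6 whole minutes in the current block: 1800 + 5 × 1798 = 10790 frames.
Within the current minute: 14 × 30 + 16 − 2 = 434 (labels ;00/;01 skipped at this minute). Total = 35964 + 10790 + 434 = 47188.

47188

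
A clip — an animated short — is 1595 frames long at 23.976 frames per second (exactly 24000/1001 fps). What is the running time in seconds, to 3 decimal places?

66.525 seconds

Running time = 1595 × 1001/24000 = 319319/4800 s ≈ 66.525 s.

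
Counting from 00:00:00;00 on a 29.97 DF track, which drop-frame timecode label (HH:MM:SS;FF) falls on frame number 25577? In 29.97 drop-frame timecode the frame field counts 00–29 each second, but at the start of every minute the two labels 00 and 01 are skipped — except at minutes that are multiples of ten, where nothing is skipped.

Each 10-minute DF block holds 10 × 60 × 30 − 9 × 2 = 17982 frames. 25577 ÷ 17982 → 1 full block, remainder 7595.
Within the partial block the first minute is 1800 frames and each further minute 1798, so 4 further minute boundaries passed. Total skipped labels = 18 × 1 + 2 × 4 = 26.
Non-drop label index = 25577 + 26 = 25603; at 30 labels/s that is 00:14:13:13, i.e. DF 00:14:13;13.

00:14:13;13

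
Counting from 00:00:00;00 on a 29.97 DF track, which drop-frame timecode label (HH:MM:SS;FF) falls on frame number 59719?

00:33:12;19

Ten DF minutes hold 17982 frames, so frame 59719 lies in block 3 (frames 53946–71927) with 5773 frames into that block.
The block's first minute is 1800 frames and the rest 1798 each; 5773 frames reaches minute 3, so 3 × 18 + 3 × 2 = 60 labels have been skipped so far.
Adding those back, label number 59719 + 60 = 59779 at 30 labels/s is 1992 s + 19 f = 0 h 33 min 12 s frame 19, i.e. 00:33:12;19.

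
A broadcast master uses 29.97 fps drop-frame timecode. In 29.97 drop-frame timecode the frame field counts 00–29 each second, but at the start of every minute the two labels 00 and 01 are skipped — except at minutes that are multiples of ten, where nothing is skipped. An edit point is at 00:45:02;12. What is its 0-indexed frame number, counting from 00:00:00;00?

80990

Complete 10-minute blocks: 4, each 17982 frames → 71928.
Remaining 5 whole minutes in the current block: 1800 + 4 × 1798 = 8992 frames.
Within the current minute: 2 × 30 + 12 − 2 = 70 (labels ;00/;01 skipped at this minute). Total = 71928 + 8992 + 70 = 80990.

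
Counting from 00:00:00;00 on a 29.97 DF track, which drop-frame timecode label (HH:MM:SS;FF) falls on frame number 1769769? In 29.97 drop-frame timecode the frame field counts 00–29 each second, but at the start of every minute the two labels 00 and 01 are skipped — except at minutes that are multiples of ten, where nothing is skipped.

Each 10-minute DF block holds 10 × 60 × 30 − 9 × 2 = 17982 frames. 1769769 ÷ 17982 → 98 full blocks, remainder 7533.
Within the partial block the first minute is 1800 frames and each further minute 1798, so 4 further minute boundaries passed. Total skipped labels = 18 × 98 + 2 × 4 = 1772.
Non-drop label index = 1769769 + 1772 = 1771541; at 30 labels/s that is 16:24:11:11, i.e. DF 16:24:11;11.

16:24:11;11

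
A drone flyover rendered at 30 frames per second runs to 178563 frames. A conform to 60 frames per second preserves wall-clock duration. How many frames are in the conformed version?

Target frames = source frames × (target rate / source rate) = 178563 × (60)/(30) = 178563 × 2 = 357126.

357126 frames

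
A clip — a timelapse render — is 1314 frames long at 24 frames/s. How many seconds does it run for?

Running time = 1314 / (24) = 54.75 s.

54.75 seconds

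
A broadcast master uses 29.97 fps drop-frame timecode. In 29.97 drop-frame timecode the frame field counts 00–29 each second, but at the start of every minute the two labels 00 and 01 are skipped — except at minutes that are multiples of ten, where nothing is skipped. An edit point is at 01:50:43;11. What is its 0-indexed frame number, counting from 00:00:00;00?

As if non-drop at 30 labels/s: (1 × 3600 + 50 × 60 + 43) × 30 + 11 = 199301.
Minute boundaries passed: 110; those not divisible by 10: 110 − 11 = 99; dropped labels = 2 × 99 = 198.
Actual frame index = 199301 − 198 = 199103.

199103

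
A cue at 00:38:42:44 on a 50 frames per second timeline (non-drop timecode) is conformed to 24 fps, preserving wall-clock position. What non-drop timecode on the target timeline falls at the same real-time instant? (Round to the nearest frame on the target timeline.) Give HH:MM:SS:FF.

00:38:42:21

Source frame index: (0×3600 + 38×60 + 42) × 50 + 44 = 116144.
Real time: 116144 / (50) = 58072/25 s.
Target frame: (58072/25) × (24) = 1393728/25 ≈ 55749.120 → 55749.
At 24 labels/s: frame 55749 → 00:38:42:21.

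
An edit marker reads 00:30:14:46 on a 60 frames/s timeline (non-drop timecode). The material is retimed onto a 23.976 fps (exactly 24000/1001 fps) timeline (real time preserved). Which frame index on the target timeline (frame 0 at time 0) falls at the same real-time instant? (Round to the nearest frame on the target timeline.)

frame 43511

Source frame index: (0×3600 + 30×60 + 14) × 60 + 46 = 108886.
Real time: 108886 / (60) = 54443/30 s.
Target frame: (54443/30) × (24000/1001) = 43554400/1001 ≈ 43510.889 → 43511.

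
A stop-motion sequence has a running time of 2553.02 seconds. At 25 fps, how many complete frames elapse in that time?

Frames = 2553.02 × 25 = 127651/2 ≈ 63825.5000.
Complete frames: 63825.

63825 frames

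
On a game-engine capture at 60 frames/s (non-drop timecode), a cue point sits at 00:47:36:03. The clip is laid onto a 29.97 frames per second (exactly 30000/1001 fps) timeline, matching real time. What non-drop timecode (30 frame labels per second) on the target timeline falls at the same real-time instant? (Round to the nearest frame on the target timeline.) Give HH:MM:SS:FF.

Source frame index: (0×3600 + 47×60 + 36) × 60 + 3 = 171363.
Real time: 171363 / (60) = 57121/20 s.
Target frame: (57121/20) × (30000/1001) = 85681500/1001 ≈ 85595.904 → 85596.
At 30 labels/s: frame 85596 → 00:47:33:06.

00:47:33:06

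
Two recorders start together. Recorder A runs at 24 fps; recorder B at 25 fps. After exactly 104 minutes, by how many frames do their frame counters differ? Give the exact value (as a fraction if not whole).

104 min = 6240 s.
A emits 24 × 6240 = 149760 frames; B emits 25 × 6240 = 156000.
Difference = 6240 frames; B is ahead of A.

6240 frames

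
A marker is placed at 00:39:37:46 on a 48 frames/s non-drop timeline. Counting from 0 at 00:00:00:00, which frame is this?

Total seconds to the label: (0 × 3600 + 39 × 60 + 37) = 2377.
Frame index = 2377 × 48 + 46 = 114142.

frame 114142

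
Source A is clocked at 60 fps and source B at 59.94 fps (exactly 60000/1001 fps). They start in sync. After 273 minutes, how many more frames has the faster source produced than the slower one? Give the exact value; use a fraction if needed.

10800/11 frames

273 min = 16380 s.
A emits 60 × 16380 = 982800 frames; B emits 60000/1001 × 16380 = 10800000/11.
Difference = 10800/11 frames (≈ 981.8182); B is behind A.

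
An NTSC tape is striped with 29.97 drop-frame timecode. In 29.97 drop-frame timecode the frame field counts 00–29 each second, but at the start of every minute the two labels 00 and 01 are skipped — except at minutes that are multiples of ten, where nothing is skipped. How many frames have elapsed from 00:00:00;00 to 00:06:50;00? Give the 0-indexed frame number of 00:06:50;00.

As if non-drop at 30 labels/s: (0 × 3600 + 6 × 60 + 50) × 30 + 0 = 12300.
Minute boundaries passed: 6; those not divisible by 10: 6 − 0 = 6; dropped labels = 2 × 6 = 12.
Actual frame index = 12300 − 12 = 12288.

12288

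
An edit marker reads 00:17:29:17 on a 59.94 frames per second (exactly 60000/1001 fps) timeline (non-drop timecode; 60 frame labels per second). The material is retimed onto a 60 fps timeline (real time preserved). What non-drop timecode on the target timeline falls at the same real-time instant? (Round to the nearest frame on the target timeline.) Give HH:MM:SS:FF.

00:17:30:20

Source frame index: (0×3600 + 17×60 + 29) × 60 + 17 = 62957.
Real time: 62957 / (60000/1001) = 63019957/60000 s.
Target frame: (63019957/60000) × (60) = 63019957/1000 ≈ 63019.957 → 63020.
At 60 labels/s: frame 63020 → 00:17:30:20.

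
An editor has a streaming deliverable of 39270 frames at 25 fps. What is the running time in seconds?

1570.8 seconds

Running time = 39270 / (25) = 1570.8 s.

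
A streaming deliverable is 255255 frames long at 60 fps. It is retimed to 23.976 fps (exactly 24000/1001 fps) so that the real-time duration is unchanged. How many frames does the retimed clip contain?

Target frames = source frames × (target rate / source rate) = 255255 × (24000/1001)/(60) = 255255 × 400/1001 = 102000.

102000 frames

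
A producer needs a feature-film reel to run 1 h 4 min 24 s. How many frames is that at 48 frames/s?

185472 frames

1 h 4 min 24 s = 3864 s.
Frames = 3864 × 48 = 185472.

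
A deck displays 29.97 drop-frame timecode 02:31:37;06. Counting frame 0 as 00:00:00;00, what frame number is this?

Complete 10-minute blocks: 15, each 17982 frames → 269730.
Remaining 1 whole minute in the current block: 1800 + 0 × 1798 = 1800 frames.
Within the current minute: 37 × 30 + 6 − 2 = 1114 (labels ;00/;01 skipped at this minute). Total = 269730 + 1800 + 1114 = 272644.

272644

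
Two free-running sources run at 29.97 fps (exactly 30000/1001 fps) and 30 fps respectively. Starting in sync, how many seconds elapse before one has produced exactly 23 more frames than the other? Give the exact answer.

23023/30 seconds

The gap grows by |30 − 30000/1001| = 30/1001 frames per second.
Time for a 23-frame gap: 23 ÷ (30/1001) = 23023/30 s.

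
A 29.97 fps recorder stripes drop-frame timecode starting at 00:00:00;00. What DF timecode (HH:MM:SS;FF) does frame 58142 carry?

00:32:20;00

Ten DF minutes hold 17982 frames, so frame 58142 lies in block 3 (frames 53946–71927) with 4196 frames into that block.
The block's first minute is 1800 frames and the rest 1798 each; 4196 frames reaches minute 2, so 3 × 18 + 2 × 2 = 58 labels have been skipped so far.
Adding those back, label number 58142 + 58 = 58200 at 30 labels/s is 1940 s + 0 f = 0 h 32 min 20 s frame 0, i.e. 00:32:20;00.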